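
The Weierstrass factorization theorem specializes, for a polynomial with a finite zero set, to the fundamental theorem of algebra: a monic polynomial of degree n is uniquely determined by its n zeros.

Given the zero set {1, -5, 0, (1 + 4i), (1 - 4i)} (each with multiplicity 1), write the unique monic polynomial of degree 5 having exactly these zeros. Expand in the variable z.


The polynomial is p(z) = ∏_{α ∈ S} (z − α), where S = {1, -5, 0, (1 + 4i), (1 - 4i)}.
Expanding the product yields: p(z) = z^5 + 2·z^4 + 4·z^3 + 78·z^2 -85·z.
Note conjugate pairs combine to real quadratics: (z − (1+4i))(z − (1−4i)) = z² − 2z + 17.
The resulting polynomial has degree 5 and real coefficients as required.

p(z) = z^5 + 2·z^4 + 4·z^3 + 78·z^2 -85·z.


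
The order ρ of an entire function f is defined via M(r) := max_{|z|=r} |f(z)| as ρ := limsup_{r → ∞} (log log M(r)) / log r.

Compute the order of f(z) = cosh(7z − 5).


cosh(w) is a linear combination of e^{iw} and e^{−iw} (or e^w, e^{−w} in the hyperbolic case), so |cosh(w)| ≤ e^{|w|}. With w = 7z − 5, |w| ≤ 7|z| + 5 = 7r + 5 on |z| = r, giving M(r) ≤ e^{7r + 5}, so ρ ≤ 1. On a suitable ray (z = it for sin/cos; z = t for sinh/cosh, t real → ∞), |cosh(7z − 5)| grows like e^{7|t|}/2, so ρ ≥ 1. Hence ρ = 1.
Therefore ρ = 1.

Order ρ = 1.


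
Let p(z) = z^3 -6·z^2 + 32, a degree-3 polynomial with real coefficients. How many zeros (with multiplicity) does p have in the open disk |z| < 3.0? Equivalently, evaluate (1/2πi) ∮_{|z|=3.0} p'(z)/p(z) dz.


The zeros of p are: 4, -2, 4.
Their magnitudes are: 4, 2, 4.
Zeros with |z| < R = 3.0: -2.
Count = 1.
By the argument principle, (1/2πi) ∮_{|z|=R} p'(z)/p(z) dz equals exactly this count.

Number of zeros inside |z| < 3.0: 1.


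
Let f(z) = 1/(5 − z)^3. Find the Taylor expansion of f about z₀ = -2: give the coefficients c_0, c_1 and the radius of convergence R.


Let w = z − z₀, so z = z₀ + w.
Then 5 − z = 5 − (z₀ + w) = (5 − z₀) − w = 7 − w.
f(z) = 1/(7 − w)^3 = (1/(7)^3) · (1 − w/(7))^{−3}.
By the binomial series (1−u)^{−3} = Σ_{n≥0} C(n+2, 2) u^n for |u|<1, with u = w/(7):
  c_n = C(n+2, 2) / (7)^(n+3).
  c_0 = 1/(7)^3 = 1/343.
  c_1 = 3/(7)^4 = 3/2401.
The series is valid for |w/d| < 1, i.e. |z − z₀| < |d|.
Radius of convergence: R = |5 − z₀| = |7| = 7 (distance from z₀ to the singularity z = 5).

c_0 = 1/343, c_1 = 3/2401; R = 7.


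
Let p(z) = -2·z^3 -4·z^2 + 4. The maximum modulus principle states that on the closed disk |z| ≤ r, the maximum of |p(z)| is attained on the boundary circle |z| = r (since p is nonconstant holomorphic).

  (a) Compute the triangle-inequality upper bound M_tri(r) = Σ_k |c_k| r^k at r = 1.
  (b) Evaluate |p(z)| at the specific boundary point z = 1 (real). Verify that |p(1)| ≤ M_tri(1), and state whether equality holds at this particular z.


Coefficients: c_0 = 4, c_1 = 0, c_2 = -4, c_3 = -2. Radius r = 1.
Part (a). Triangle bound: M_tri(r) = Σ_k |c_k| r^k
  = |4|·1^0 + |0|·1^1 + |-4|·1^2 + |-2|·1^3
  = 4 + 0 + 4 + 2 = 10.
This bounds M(r) := max_{|z|=r} |p(z)| from above; equality holds iff all terms c_k z^k can be made to align in phase at a single z on |z|=r.
Part (b). At z = 1 (real, on the circle |z| = r):
  p(1) = (4)·1^0 + (0)·1^1 + (-4)·1^2 + (-2)·1^3 = -2.
  |p(1)| = 2.
Check: |p(1)| = 2 ≤ 10 = M_tri(1). ✓ Equality does not hold at z = 1 (the coefficients have mixed signs, so the terms do not all align in phase there).

M_tri(1) = 10; |p(1)| = 2; equality at z=1: no.


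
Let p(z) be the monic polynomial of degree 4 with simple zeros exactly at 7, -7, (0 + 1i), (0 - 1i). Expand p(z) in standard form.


The polynomial is p(z) = ∏_{α ∈ S} (z − α), where S = {7, -7, (0 + 1i), (0 - 1i)}.
Expanding the product yields: p(z) = z^4 -48·z^2 -49.
Note conjugate pairs combine to real quadratics: (z − (0+1i))(z − (0−1i)) = z² + 1.
The resulting polynomial has degree 4 and real coefficients as required.

p(z) = z^4 -48·z^2 -49.


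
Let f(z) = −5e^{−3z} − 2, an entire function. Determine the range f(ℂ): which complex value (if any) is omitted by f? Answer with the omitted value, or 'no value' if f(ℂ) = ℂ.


Little Picard bounds the complement of f(ℂ) to at most one point.
e^{−3z} is never zero on ℂ, so -5·e^{−3z} takes every value in ℂ ∖ {0}. Adding -2 shifts the range to ℂ ∖ {-2}. Thus f omits exactly the value -2.

Omitted value: -2.


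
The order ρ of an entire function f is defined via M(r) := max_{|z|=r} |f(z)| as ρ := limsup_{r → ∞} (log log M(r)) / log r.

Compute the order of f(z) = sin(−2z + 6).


sin(w) is a linear combination of e^{iw} and e^{−iw} (or e^w, e^{−w} in the hyperbolic case), so |sin(w)| ≤ e^{|w|}. With w = −2z + 6, |w| ≤ 2|z| + 6 = 2r + 6 on |z| = r, giving M(r) ≤ e^{2r + 6}, so ρ ≤ 1. On a suitable ray (z = it for sin/cos; z = t for sinh/cosh, t real → ∞), |sin(−2z + 6)| grows like e^{2|t|}/2, so ρ ≥ 1. Hence ρ = 1.
Therefore ρ = 1.

Order ρ = 1.


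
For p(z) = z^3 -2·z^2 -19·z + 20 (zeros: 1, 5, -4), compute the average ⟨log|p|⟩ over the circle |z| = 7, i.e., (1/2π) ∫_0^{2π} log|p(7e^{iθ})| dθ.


Zeros: -4, 1, 5; r = 7.
Inside |z| < r: -4, 1, 5. Outside (|z| ≥ r): ∅.
p(0) = 20, so log|p(0)| = log(20) = 2.9957.
Apply Jensen: I(r) = log|p(0)| + Σ_k log(r/|z_k|), summed over zeros inside |z| < r.
  log(r/|z_k|) for z_k = 1: log(7/1) = 1.9459
  log(r/|z_k|) for z_k = 5: log(7/5) = 0.3365
  log(r/|z_k|) for z_k = -4: log(7/4) = 0.5596
Sum over inside zeros: 2.8420.
I(r) = log|p(0)| + (inside sum) = 2.9957 + 2.8420 = 5.8377.
Closed form (all zeros inside, monic): I(r) = n·log(r) = 3·log(7) = 5.8377. ✓

I(r) ≈ 5.8377.


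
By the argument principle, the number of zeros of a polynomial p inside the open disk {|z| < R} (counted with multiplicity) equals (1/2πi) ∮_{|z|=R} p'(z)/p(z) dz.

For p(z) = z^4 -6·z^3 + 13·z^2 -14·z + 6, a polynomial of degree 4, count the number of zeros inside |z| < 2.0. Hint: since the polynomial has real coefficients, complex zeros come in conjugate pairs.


The zeros of p are: (1 + 1i), (1 - 1i), 3, 1.
Their magnitudes are: 1.414, 1.414, 3, 1.
Zeros with |z| < R = 2.0: (1 + 1i), (1 - 1i), 1.
Count = 3.
By the argument principle, (1/2πi) ∮_{|z|=R} p'(z)/p(z) dz equals exactly this count.

Number of zeros inside |z| < 2.0: 3.


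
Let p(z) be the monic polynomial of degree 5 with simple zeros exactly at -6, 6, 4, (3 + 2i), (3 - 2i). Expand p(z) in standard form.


The polynomial is p(z) = ∏_{α ∈ S} (z − α), where S = {-6, 6, 4, (3 + 2i), (3 - 2i)}.
Expanding the product yields: p(z) = z^5 -10·z^4 + z^3 + 308·z^2 -1332·z + 1872.
Note conjugate pairs combine to real quadratics: (z − (3+2i))(z − (3−2i)) = z² − 6z + 13.
The resulting polynomial has degree 5 and real coefficients as required.

p(z) = z^5 -10·z^4 + z^3 + 308·z^2 -1332·z + 1872.


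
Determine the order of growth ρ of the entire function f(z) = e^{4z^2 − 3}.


|e^{4z^2 − 3}| = e^{Re(4·z^2) + -3} ≤ e^{4|z|^2 + -3} = e^{4r^2 + -3} on |z| = r, so ρ ≤ 2. Choosing z on |z|=r so that 4·z^2 is real positive (always possible by picking arg z appropriately) gives |f(z)| = e^{4r^2 + -3}, matching the bound. The additive constant -3 does not affect log log M(r) ~ 2·log r. Hence ρ = 2.
Therefore ρ = 2.

Order ρ = 2.


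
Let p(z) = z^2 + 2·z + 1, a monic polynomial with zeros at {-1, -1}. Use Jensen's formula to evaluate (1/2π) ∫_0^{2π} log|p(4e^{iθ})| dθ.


Zeros: -1, -1; r = 4.
Inside |z| < r: -1, -1. Outside (|z| ≥ r): ∅.
p(0) = 1, so log|p(0)| = log(1) = 0.0000.
Apply Jensen: I(r) = log|p(0)| + Σ_k log(r/|z_k|), summed over zeros inside |z| < r.
  log(r/|z_k|) for z_k = -1: log(4/1) = 1.3863
  log(r/|z_k|) for z_k = -1: log(4/1) = 1.3863
Sum over inside zeros: 2.7726.
I(r) = log|p(0)| + (inside sum) = 0.0000 + 2.7726 = 2.7726.
Closed form (all zeros inside, monic): I(r) = n·log(r) = 2·log(4) = 2.7726. ✓

I(r) ≈ 2.7726.


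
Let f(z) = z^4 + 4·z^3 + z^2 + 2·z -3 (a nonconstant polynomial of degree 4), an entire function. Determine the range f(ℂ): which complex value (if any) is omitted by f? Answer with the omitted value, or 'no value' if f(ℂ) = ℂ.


Little Picard bounds the complement of f(ℂ) to at most one point.
For every w ∈ ℂ, the equation p(z) − w = 0 is a nonconstant polynomial in z and hence has at least one root by the fundamental theorem of algebra. So p is surjective onto ℂ, omitting no value.

Omitted value: no value.


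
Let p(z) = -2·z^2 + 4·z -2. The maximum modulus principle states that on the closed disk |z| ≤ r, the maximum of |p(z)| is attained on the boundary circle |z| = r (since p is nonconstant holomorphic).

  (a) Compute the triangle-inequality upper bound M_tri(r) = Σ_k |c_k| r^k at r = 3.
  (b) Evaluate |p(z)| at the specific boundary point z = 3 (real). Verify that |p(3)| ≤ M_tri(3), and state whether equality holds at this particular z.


Coefficients: c_0 = -2, c_1 = 4, c_2 = -2. Radius r = 3.
Part (a). Triangle bound: M_tri(r) = Σ_k |c_k| r^k
  = |-2|·3^0 + |4|·3^1 + |-2|·3^2
  = 2 + 12 + 18 = 32.
This bounds M(r) := max_{|z|=r} |p(z)| from above; equality holds iff all terms c_k z^k can be made to align in phase at a single z on |z|=r.
Part (b). At z = 3 (real, on the circle |z| = r):
  p(3) = (-2)·3^0 + (4)·3^1 + (-2)·3^2 = -8.
  |p(3)| = 8.
Check: |p(3)| = 8 ≤ 32 = M_tri(3). ✓ Equality does not hold at z = 3 (the coefficients have mixed signs, so the terms do not all align in phase there).

M_tri(3) = 32; |p(3)| = 8; equality at z=3: no.


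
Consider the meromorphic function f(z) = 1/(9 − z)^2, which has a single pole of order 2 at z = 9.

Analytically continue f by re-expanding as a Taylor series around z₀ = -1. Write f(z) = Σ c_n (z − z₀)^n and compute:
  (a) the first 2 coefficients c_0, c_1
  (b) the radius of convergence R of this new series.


Let w = z − z₀, so z = z₀ + w.
Then 9 − z = 9 − (z₀ + w) = (9 − z₀) − w = 10 − w.
f(z) = 1/(10 − w)^2 = (1/(10)^2) · (1 − w/(10))^{−2}.
By the binomial series (1−u)^{−2} = Σ_{n≥0} C(n+1, 1) u^n for |u|<1, with u = w/(10):
  c_n = C(n+1, 1) / (10)^(n+2).
  c_0 = 1/(10)^2 = 1/100.
  c_1 = 2/(10)^3 = 1/500.
The series is valid for |w/d| < 1, i.e. |z − z₀| < |d|.
Radius of convergence: R = |9 − z₀| = |10| = 10 (distance from z₀ to the singularity z = 9).

c_0 = 1/100, c_1 = 1/500; R = 10.


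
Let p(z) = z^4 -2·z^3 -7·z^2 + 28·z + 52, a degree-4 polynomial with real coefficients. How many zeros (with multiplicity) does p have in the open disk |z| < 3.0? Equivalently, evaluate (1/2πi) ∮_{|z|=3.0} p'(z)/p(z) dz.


The zeros of p are: -2, (3 + 2i), (3 - 2i), -2.
Their magnitudes are: 2, 3.606, 3.606, 2.
Zeros with |z| < R = 3.0: -2, -2.
Count = 2.
By the argument principle, (1/2πi) ∮_{|z|=R} p'(z)/p(z) dz equals exactly this count.

Number of zeros inside |z| < 3.0: 2.


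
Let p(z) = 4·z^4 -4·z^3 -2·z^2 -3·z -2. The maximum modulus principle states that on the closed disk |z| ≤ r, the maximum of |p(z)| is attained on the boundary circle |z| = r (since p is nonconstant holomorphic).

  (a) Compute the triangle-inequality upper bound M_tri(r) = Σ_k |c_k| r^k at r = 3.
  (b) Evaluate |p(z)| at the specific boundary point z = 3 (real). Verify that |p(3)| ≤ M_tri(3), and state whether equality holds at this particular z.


Coefficients: c_0 = -2, c_1 = -3, c_2 = -2, c_3 = -4, c_4 = 4. Radius r = 3.
Part (a). Triangle bound: M_tri(r) = Σ_k |c_k| r^k
  = |-2|·3^0 + |-3|·3^1 + |-2|·3^2 + |-4|·3^3 + |4|·3^4
  = 2 + 9 + 18 + 108 + 324 = 461.
This bounds M(r) := max_{|z|=r} |p(z)| from above; equality holds iff all terms c_k z^k can be made to align in phase at a single z on |z|=r.
Part (b). At z = 3 (real, on the circle |z| = r):
  p(3) = (-2)·3^0 + (-3)·3^1 + (-2)·3^2 + (-4)·3^3 + (4)·3^4 = 187.
  |p(3)| = 187.
Check: |p(3)| = 187 ≤ 461 = M_tri(3). ✓ Equality does not hold at z = 3 (the coefficients have mixed signs, so the terms do not all align in phase there).

M_tri(3) = 461; |p(3)| = 187; equality at z=3: no.


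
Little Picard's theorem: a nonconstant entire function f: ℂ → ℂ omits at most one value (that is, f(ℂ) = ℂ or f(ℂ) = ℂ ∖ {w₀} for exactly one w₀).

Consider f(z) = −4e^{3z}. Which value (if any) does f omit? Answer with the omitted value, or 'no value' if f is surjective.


Little Picard bounds the complement of f(ℂ) to at most one point.
e^{3z} is never zero on ℂ, so -4·e^{3z} takes every value in ℂ ∖ {0}. Adding 0 shifts the range to ℂ ∖ {0}. Thus f omits exactly the value 0.

Omitted value: 0.


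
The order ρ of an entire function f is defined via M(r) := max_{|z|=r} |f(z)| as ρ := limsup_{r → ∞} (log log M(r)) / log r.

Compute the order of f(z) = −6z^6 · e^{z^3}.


M(r) = max_{|z|=r} |-6|·|z|^6·|e^{z^3}| = 6·r^6 · e^{1r^3} (the factors attain their maxima compatibly on |z|=r). Then log M(r) = log 6 + 6·log r + 1r^3, dominated by the last term, so log log M(r) ~ 3·log r. The polynomial factor -6z^6 contributes only a log r term and does not affect the order. ρ = 3.
Therefore ρ = 3.

Order ρ = 3.


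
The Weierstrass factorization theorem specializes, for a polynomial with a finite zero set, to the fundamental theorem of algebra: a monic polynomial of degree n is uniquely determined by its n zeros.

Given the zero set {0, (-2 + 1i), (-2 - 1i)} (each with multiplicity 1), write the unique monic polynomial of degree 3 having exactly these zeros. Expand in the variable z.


The polynomial is p(z) = ∏_{α ∈ S} (z − α), where S = {0, (-2 + 1i), (-2 - 1i)}.
Expanding the product yields: p(z) = z^3 + 4·z^2 + 5·z.
Note conjugate pairs combine to real quadratics: (z − (-2+1i))(z − (-2−1i)) = z² + 4z + 5.
The resulting polynomial has degree 3 and real coefficients as required.

p(z) = z^3 + 4·z^2 + 5·z.


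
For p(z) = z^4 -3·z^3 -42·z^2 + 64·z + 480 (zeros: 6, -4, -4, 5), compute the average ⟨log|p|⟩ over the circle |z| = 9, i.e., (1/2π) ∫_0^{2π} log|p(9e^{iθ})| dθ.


Zeros: -4, -4, 5, 6; r = 9.
Inside |z| < r: -4, -4, 5, 6. Outside (|z| ≥ r): ∅.
p(0) = 480, so log|p(0)| = log(480) = 6.1738.
Apply Jensen: I(r) = log|p(0)| + Σ_k log(r/|z_k|), summed over zeros inside |z| < r.
  log(r/|z_k|) for z_k = 6: log(9/6) = 0.4055
  log(r/|z_k|) for z_k = -4: log(9/4) = 0.8109
  log(r/|z_k|) for z_k = -4: log(9/4) = 0.8109
  log(r/|z_k|) for z_k = 5: log(9/5) = 0.5878
Sum over inside zeros: 2.6151.
I(r) = log|p(0)| + (inside sum) = 6.1738 + 2.6151 = 8.7889.
Closed form (all zeros inside, monic): I(r) = n·log(r) = 4·log(9) = 8.7889. ✓

I(r) ≈ 8.7889.


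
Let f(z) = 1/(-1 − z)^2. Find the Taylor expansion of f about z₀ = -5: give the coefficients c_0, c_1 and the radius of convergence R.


Let w = z − z₀, so z = z₀ + w.
Then -1 − z = -1 − (z₀ + w) = (-1 − z₀) − w = 4 − w.
f(z) = 1/(4 − w)^2 = (1/(4)^2) · (1 − w/(4))^{−2}.
By the binomial series (1−u)^{−2} = Σ_{n≥0} C(n+1, 1) u^n for |u|<1, with u = w/(4):
  c_n = C(n+1, 1) / (4)^(n+2).
  c_0 = 1/(4)^2 = 1/16.
  c_1 = 2/(4)^3 = 1/32.
The series is valid for |w/d| < 1, i.e. |z − z₀| < |d|.
Radius of convergence: R = |-1 − z₀| = |4| = 4 (distance from z₀ to the singularity z = -1).

c_0 = 1/16, c_1 = 1/32; R = 4.


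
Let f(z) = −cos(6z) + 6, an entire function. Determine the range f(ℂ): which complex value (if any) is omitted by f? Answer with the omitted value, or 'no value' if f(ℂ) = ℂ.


Little Picard bounds the complement of f(ℂ) to at most one point.
cos is entire and surjective onto ℂ: for every w ∈ ℂ, cos(ζ) = w has a solution ζ ∈ ℂ (e.g., via the complex inverse arccos). With ζ = 6z this gives z = ζ/(6). Then -1·cos(6z) takes every value in -1·ℂ = ℂ, and adding 6 is a bijection of ℂ. So f is surjective and omits no value. (Note: only on the real line is cos bounded by [−1, 1].)

Omitted value: no value.


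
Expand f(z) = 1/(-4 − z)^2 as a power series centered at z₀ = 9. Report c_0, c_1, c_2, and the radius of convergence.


Let w = z − z₀, so z = z₀ + w.
Then -4 − z = -4 − (z₀ + w) = (-4 − z₀) − w = -13 − w.
f(z) = 1/(-13 − w)^2 = (1/(-13)^2) · (1 − w/(-13))^{−2}.
By the binomial series (1−u)^{−2} = Σ_{n≥0} C(n+1, 1) u^n for |u|<1, with u = w/(-13):
  c_n = C(n+1, 1) / (-13)^(n+2).
  c_0 = 1/(-13)^2 = 1/169.
  c_1 = 2/(-13)^3 = -2/2197.
  c_2 = 3/(-13)^4 = 3/28561.
The series is valid for |w/d| < 1, i.e. |z − z₀| < |d|.
Radius of convergence: R = |-4 − z₀| = |-13| = 13 (distance from z₀ to the singularity z = -4).

c_0 = 1/169, c_1 = -2/2197, c_2 = 3/28561; R = 13.


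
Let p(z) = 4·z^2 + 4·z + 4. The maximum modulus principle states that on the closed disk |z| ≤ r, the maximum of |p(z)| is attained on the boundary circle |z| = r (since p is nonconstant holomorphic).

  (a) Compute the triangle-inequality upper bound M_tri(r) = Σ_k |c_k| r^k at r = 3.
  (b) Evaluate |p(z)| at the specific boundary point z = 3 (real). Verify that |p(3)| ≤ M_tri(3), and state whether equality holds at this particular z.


Coefficients: c_0 = 4, c_1 = 4, c_2 = 4. Radius r = 3.
Part (a). Triangle bound: M_tri(r) = Σ_k |c_k| r^k
  = |4|·3^0 + |4|·3^1 + |4|·3^2
  = 4 + 12 + 36 = 52.
This bounds M(r) := max_{|z|=r} |p(z)| from above; equality holds iff all terms c_k z^k can be made to align in phase at a single z on |z|=r.
Part (b). At z = 3 (real, on the circle |z| = r):
  p(3) = (4)·3^0 + (4)·3^1 + (4)·3^2 = 52.
  |p(3)| = 52.
Since all nonzero coefficients share the same sign, |p(3)| = 52 = M_tri(3); the triangle bound is attained at z = 3, so in fact M(r) = 52.

M_tri(3) = 52; |p(3)| = 52; equality at z=3: yes.


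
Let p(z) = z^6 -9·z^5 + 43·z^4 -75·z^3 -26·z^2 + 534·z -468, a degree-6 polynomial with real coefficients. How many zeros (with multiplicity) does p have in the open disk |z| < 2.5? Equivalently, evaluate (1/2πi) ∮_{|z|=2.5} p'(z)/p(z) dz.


The zeros of p are: 1, (3 + 3i), (3 - 3i), -2, (2 + 3i), (2 - 3i).
Their magnitudes are: 1, 4.243, 4.243, 2, 3.606, 3.606.
Zeros with |z| < R = 2.5: 1, -2.
Count = 2.
By the argument principle, (1/2πi) ∮_{|z|=R} p'(z)/p(z) dz equals exactly this count.

Number of zeros inside |z| < 2.5: 2.


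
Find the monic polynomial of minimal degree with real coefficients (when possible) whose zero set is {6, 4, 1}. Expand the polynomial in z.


The polynomial is p(z) = ∏_{α ∈ S} (z − α), where S = {6, 4, 1}.
Expanding the product yields: p(z) = z^3 -11·z^2 + 34·z -24.
The resulting polynomial has degree 3 and real coefficients as required.

p(z) = z^3 -11·z^2 + 34·z -24.


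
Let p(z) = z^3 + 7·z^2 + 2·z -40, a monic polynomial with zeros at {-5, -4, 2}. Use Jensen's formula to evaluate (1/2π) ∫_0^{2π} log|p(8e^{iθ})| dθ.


Zeros: -5, -4, 2; r = 8.
Inside |z| < r: -5, -4, 2. Outside (|z| ≥ r): ∅.
p(0) = -40, so log|p(0)| = log(40) = 3.6889.
Apply Jensen: I(r) = log|p(0)| + Σ_k log(r/|z_k|), summed over zeros inside |z| < r.
  log(r/|z_k|) for z_k = -5: log(8/5) = 0.4700
  log(r/|z_k|) for z_k = -4: log(8/4) = 0.6931
  log(r/|z_k|) for z_k = 2: log(8/2) = 1.3863
Sum over inside zeros: 2.5494.
I(r) = log|p(0)| + (inside sum) = 3.6889 + 2.5494 = 6.2383.
Closed form (all zeros inside, monic): I(r) = n·log(r) = 3·log(8) = 6.2383. ✓

I(r) ≈ 6.2383.


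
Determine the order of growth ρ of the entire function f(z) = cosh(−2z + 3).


cosh(w) is a linear combination of e^{iw} and e^{−iw} (or e^w, e^{−w} in the hyperbolic case), so |cosh(w)| ≤ e^{|w|}. With w = −2z + 3, |w| ≤ 2|z| + 3 = 2r + 3 on |z| = r, giving M(r) ≤ e^{2r + 3}, so ρ ≤ 1. On a suitable ray (z = it for sin/cos; z = t for sinh/cosh, t real → ∞), |cosh(−2z + 3)| grows like e^{2|t|}/2, so ρ ≥ 1. Hence ρ = 1.
Therefore ρ = 1.

Order ρ = 1.


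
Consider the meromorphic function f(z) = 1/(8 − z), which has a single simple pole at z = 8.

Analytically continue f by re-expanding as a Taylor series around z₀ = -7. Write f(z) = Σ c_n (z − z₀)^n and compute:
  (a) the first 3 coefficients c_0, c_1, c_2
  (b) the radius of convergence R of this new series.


Let w = z − z₀, so z = z₀ + w.
Then 8 − z = 8 − (z₀ + w) = (8 − z₀) − w = 15 − w.
f(z) = 1/(15 − w) = (1/(15)) · 1/(1 − w/(15)) = Σ_{n≥0} w^n / (15)^(n+1).
So c_n = 1/(15)^(n+1):
  c_0 = 1/(15)^1 = 1/15.
  c_1 = 1/(15)^2 = 1/225.
  c_2 = 1/(15)^3 = 1/3375.
The series is valid for |w/d| < 1, i.e. |z − z₀| < |d|.
Radius of convergence: R = |8 − z₀| = |15| = 15 (distance from z₀ to the singularity z = 8).

c_0 = 1/15, c_1 = 1/225, c_2 = 1/3375; R = 15.


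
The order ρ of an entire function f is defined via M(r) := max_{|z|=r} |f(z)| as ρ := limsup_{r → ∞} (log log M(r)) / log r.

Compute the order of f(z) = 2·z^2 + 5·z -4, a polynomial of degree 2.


|f(z)| ≤ Σ|c_k|·r^k = O(r^2) as r → ∞. Polynomial growth is O(e^{r^ε}) for every ε > 0 (since r^2/e^{r^ε} → 0), so ρ ≤ ε for all ε > 0, i.e. ρ = 0. Every nonconstant polynomial has order 0.
Therefore ρ = 0.

Order ρ = 0.


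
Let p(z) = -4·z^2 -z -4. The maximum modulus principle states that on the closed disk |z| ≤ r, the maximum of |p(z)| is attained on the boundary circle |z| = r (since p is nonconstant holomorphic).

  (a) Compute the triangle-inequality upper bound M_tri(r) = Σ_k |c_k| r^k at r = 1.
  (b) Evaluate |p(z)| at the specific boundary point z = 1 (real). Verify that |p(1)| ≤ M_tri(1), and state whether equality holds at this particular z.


Coefficients: c_0 = -4, c_1 = -1, c_2 = -4. Radius r = 1.
Part (a). Triangle bound: M_tri(r) = Σ_k |c_k| r^k
  = |-4|·1^0 + |-1|·1^1 + |-4|·1^2
  = 4 + 1 + 4 = 9.
This bounds M(r) := max_{|z|=r} |p(z)| from above; equality holds iff all terms c_k z^k can be made to align in phase at a single z on |z|=r.
Part (b). At z = 1 (real, on the circle |z| = r):
  p(1) = (-4)·1^0 + (-1)·1^1 + (-4)·1^2 = -9.
  |p(1)| = 9.
Since all nonzero coefficients share the same sign, |p(1)| = 9 = M_tri(1); the triangle bound is attained at z = 1, so in fact M(r) = 9.

M_tri(1) = 9; |p(1)| = 9; equality at z=1: yes.


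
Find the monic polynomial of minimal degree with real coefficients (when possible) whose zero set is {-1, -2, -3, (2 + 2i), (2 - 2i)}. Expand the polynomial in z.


The polynomial is p(z) = ∏_{α ∈ S} (z − α), where S = {-1, -2, -3, (2 + 2i), (2 - 2i)}.
Expanding the product yields: p(z) = z^5 + 2·z^4 -5·z^3 + 10·z^2 + 64·z + 48.
Note conjugate pairs combine to real quadratics: (z − (2+2i))(z − (2−2i)) = z² − 4z + 8.
The resulting polynomial has degree 5 and real coefficients as required.

p(z) = z^5 + 2·z^4 -5·z^3 + 10·z^2 + 64·z + 48.


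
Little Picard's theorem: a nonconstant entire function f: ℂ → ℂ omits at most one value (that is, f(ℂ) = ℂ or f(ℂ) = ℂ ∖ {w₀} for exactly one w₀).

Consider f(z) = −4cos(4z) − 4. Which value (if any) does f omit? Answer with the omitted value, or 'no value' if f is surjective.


Little Picard bounds the complement of f(ℂ) to at most one point.
cos is entire and surjective onto ℂ: for every w ∈ ℂ, cos(ζ) = w has a solution ζ ∈ ℂ (e.g., via the complex inverse arccos). With ζ = 4z this gives z = ζ/(4). Then -4·cos(4z) takes every value in -4·ℂ = ℂ, and adding -4 is a bijection of ℂ. So f is surjective and omits no value. (Note: only on the real line is cos bounded by [−1, 1].)

Omitted value: no value.


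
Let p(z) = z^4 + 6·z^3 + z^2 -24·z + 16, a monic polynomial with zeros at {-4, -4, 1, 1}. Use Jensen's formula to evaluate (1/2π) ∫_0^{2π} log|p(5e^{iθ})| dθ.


Zeros: -4, -4, 1, 1; r = 5.
Inside |z| < r: -4, -4, 1, 1. Outside (|z| ≥ r): ∅.
p(0) = 16, so log|p(0)| = log(16) = 2.7726.
Apply Jensen: I(r) = log|p(0)| + Σ_k log(r/|z_k|), summed over zeros inside |z| < r.
  log(r/|z_k|) for z_k = -4: log(5/4) = 0.2231
  log(r/|z_k|) for z_k = -4: log(5/4) = 0.2231
  log(r/|z_k|) for z_k = 1: log(5/1) = 1.6094
  log(r/|z_k|) for z_k = 1: log(5/1) = 1.6094
Sum over inside zeros: 3.6652.
I(r) = log|p(0)| + (inside sum) = 2.7726 + 3.6652 = 6.4378.
Closed form (all zeros inside, monic): I(r) = n·log(r) = 4·log(5) = 6.4378. ✓

I(r) ≈ 6.4378.


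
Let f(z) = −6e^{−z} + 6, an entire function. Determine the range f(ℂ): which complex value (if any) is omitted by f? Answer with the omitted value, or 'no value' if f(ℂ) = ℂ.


Little Picard bounds the complement of f(ℂ) to at most one point.
e^{−z} is never zero on ℂ, so -6·e^{−z} takes every value in ℂ ∖ {0}. Adding 6 shifts the range to ℂ ∖ {6}. Thus f omits exactly the value 6.

Omitted value: 6.


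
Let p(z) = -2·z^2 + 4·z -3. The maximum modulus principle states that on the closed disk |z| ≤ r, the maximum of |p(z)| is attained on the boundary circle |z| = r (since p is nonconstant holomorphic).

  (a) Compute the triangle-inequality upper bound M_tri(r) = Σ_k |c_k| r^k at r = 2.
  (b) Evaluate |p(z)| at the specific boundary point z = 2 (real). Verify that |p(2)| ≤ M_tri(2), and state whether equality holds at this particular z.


Coefficients: c_0 = -3, c_1 = 4, c_2 = -2. Radius r = 2.
Part (a). Triangle bound: M_tri(r) = Σ_k |c_k| r^k
  = |-3|·2^0 + |4|·2^1 + |-2|·2^2
  = 3 + 8 + 8 = 19.
This bounds M(r) := max_{|z|=r} |p(z)| from above; equality holds iff all terms c_k z^k can be made to align in phase at a single z on |z|=r.
Part (b). At z = 2 (real, on the circle |z| = r):
  p(2) = (-3)·2^0 + (4)·2^1 + (-2)·2^2 = -3.
  |p(2)| = 3.
Check: |p(2)| = 3 ≤ 19 = M_tri(2). ✓ Equality does not hold at z = 2 (the coefficients have mixed signs, so the terms do not all align in phase there).

M_tri(2) = 19; |p(2)| = 3; equality at z=2: no.


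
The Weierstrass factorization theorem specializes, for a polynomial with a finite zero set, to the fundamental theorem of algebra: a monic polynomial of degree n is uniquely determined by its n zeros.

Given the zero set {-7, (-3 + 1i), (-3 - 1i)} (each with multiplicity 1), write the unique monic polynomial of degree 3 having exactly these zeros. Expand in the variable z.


The polynomial is p(z) = ∏_{α ∈ S} (z − α), where S = {-7, (-3 + 1i), (-3 - 1i)}.
Expanding the product yields: p(z) = z^3 + 13·z^2 + 52·z + 70.
Note conjugate pairs combine to real quadratics: (z − (-3+1i))(z − (-3−1i)) = z² + 6z + 10.
The resulting polynomial has degree 3 and real coefficients as required.

p(z) = z^3 + 13·z^2 + 52·z + 70.


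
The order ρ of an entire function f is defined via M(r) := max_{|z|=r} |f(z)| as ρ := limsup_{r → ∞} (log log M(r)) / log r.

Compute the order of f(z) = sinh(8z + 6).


sinh(w) is a linear combination of e^{iw} and e^{−iw} (or e^w, e^{−w} in the hyperbolic case), so |sinh(w)| ≤ e^{|w|}. With w = 8z + 6, |w| ≤ 8|z| + 6 = 8r + 6 on |z| = r, giving M(r) ≤ e^{8r + 6}, so ρ ≤ 1. On a suitable ray (z = it for sin/cos; z = t for sinh/cosh, t real → ∞), |sinh(8z + 6)| grows like e^{8|t|}/2, so ρ ≥ 1. Hence ρ = 1.
Therefore ρ = 1.

Order ρ = 1.


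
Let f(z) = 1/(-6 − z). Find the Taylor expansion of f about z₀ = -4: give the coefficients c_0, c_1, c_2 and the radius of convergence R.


Let w = z − z₀, so z = z₀ + w.
Then -6 − z = -6 − (z₀ + w) = (-6 − z₀) − w = -2 − w.
f(z) = 1/(-2 − w) = (1/(-2)) · 1/(1 − w/(-2)) = Σ_{n≥0} w^n / (-2)^(n+1).
So c_n = 1/(-2)^(n+1):
  c_0 = 1/(-2)^1 = -1/2.
  c_1 = 1/(-2)^2 = 1/4.
  c_2 = 1/(-2)^3 = -1/8.
The series is valid for |w/d| < 1, i.e. |z − z₀| < |d|.
Radius of convergence: R = |-6 − z₀| = |-2| = 2 (distance from z₀ to the singularity z = -6).

c_0 = -1/2, c_1 = 1/4, c_2 = -1/8; R = 2.


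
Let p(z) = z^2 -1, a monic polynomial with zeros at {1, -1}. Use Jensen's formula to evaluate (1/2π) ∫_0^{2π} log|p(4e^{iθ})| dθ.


Zeros: -1, 1; r = 4.
Inside |z| < r: -1, 1. Outside (|z| ≥ r): ∅.
p(0) = -1, so log|p(0)| = log(1) = 0.0000.
Apply Jensen: I(r) = log|p(0)| + Σ_k log(r/|z_k|), summed over zeros inside |z| < r.
  log(r/|z_k|) for z_k = 1: log(4/1) = 1.3863
  log(r/|z_k|) for z_k = -1: log(4/1) = 1.3863
Sum over inside zeros: 2.7726.
I(r) = log|p(0)| + (inside sum) = 0.0000 + 2.7726 = 2.7726.
Closed form (all zeros inside, monic): I(r) = n·log(r) = 2·log(4) = 2.7726. ✓

I(r) ≈ 2.7726.


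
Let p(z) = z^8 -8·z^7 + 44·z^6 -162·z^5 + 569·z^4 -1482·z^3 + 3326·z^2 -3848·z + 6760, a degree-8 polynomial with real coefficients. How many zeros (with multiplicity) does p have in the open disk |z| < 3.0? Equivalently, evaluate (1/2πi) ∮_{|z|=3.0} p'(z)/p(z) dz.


The zeros of p are: (0 + 2i), (0 - 2i), (3 + 2i), (3 - 2i), (-1 + 3i), (-1 - 3i), (2 + 3i), (2 - 3i).
Their magnitudes are: 2, 2, 3.606, 3.606, 3.162, 3.162, 3.606, 3.606.
Zeros with |z| < R = 3.0: (0 + 2i), (0 - 2i).
Count = 2.
By the argument principle, (1/2πi) ∮_{|z|=R} p'(z)/p(z) dz equals exactly this count.

Number of zeros inside |z| < 3.0: 2.


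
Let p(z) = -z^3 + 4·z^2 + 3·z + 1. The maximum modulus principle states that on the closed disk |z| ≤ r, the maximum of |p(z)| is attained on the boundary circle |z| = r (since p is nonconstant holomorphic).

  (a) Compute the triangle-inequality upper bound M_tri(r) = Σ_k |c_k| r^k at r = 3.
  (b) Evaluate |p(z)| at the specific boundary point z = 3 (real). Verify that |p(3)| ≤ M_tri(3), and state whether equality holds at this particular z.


Coefficients: c_0 = 1, c_1 = 3, c_2 = 4, c_3 = -1. Radius r = 3.
Part (a). Triangle bound: M_tri(r) = Σ_k |c_k| r^k
  = |1|·3^0 + |3|·3^1 + |4|·3^2 + |-1|·3^3
  = 1 + 9 + 36 + 27 = 73.
This bounds M(r) := max_{|z|=r} |p(z)| from above; equality holds iff all terms c_k z^k can be made to align in phase at a single z on |z|=r.
Part (b). At z = 3 (real, on the circle |z| = r):
  p(3) = (1)·3^0 + (3)·3^1 + (4)·3^2 + (-1)·3^3 = 19.
  |p(3)| = 19.
Check: |p(3)| = 19 ≤ 73 = M_tri(3). ✓ Equality does not hold at z = 3 (the coefficients have mixed signs, so the terms do not all align in phase there).

M_tri(3) = 73; |p(3)| = 19; equality at z=3: no.


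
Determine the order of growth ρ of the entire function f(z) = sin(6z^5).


Write sin(w) = (e^{iw} ± e^{−iw})/(2 or 2i), so |sin(w)| ≤ e^{|w|}. With w = 6z^5, |w| ≤ 6r^5 + 0 on |z|=r, giving M(r) ≤ e^{6r^5 + 0} and ρ ≤ 5. For the lower bound, choose z on |z|=r with 6z^5 purely imaginary of modulus 6r^5; then |sin(6z^5)| grows like e^{6r^5}/2, so ρ ≥ 5. Hence ρ = 5.
Therefore ρ = 5.

Order ρ = 5.


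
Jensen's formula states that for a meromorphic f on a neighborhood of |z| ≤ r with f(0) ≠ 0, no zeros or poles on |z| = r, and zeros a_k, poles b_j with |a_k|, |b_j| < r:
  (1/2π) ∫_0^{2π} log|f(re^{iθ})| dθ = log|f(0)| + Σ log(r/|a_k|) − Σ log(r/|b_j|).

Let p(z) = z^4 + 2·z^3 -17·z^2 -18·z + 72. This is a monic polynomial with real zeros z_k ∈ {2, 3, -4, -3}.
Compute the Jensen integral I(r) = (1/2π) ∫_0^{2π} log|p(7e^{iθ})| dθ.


Zeros: -4, -3, 2, 3; r = 7.
Inside |z| < r: -4, -3, 2, 3. Outside (|z| ≥ r): ∅.
p(0) = 72, so log|p(0)| = log(72) = 4.2767.
Apply Jensen: I(r) = log|p(0)| + Σ_k log(r/|z_k|), summed over zeros inside |z| < r.
  log(r/|z_k|) for z_k = 2: log(7/2) = 1.2528
  log(r/|z_k|) for z_k = 3: log(7/3) = 0.8473
  log(r/|z_k|) for z_k = -4: log(7/4) = 0.5596
  log(r/|z_k|) for z_k = -3: log(7/3) = 0.8473
Sum over inside zeros: 3.5070.
I(r) = log|p(0)| + (inside sum) = 4.2767 + 3.5070 = 7.7836.
Closed form (all zeros inside, monic): I(r) = n·log(r) = 4·log(7) = 7.7836. ✓

I(r) ≈ 7.7836.


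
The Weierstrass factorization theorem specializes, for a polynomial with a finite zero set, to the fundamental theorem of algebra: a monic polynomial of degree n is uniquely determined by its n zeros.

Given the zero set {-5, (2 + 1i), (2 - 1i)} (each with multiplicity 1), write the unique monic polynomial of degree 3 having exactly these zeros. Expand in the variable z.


The polynomial is p(z) = ∏_{α ∈ S} (z − α), where S = {-5, (2 + 1i), (2 - 1i)}.
Expanding the product yields: p(z) = z^3 + z^2 -15·z + 25.
Note conjugate pairs combine to real quadratics: (z − (2+1i))(z − (2−1i)) = z² − 4z + 5.
The resulting polynomial has degree 3 and real coefficients as required.

p(z) = z^3 + z^2 -15·z + 25.


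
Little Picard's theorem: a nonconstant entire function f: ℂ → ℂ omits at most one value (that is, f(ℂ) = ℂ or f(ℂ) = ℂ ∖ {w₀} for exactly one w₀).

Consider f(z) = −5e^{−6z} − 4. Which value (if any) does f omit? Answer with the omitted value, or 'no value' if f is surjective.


Little Picard bounds the complement of f(ℂ) to at most one point.
e^{−6z} is never zero on ℂ, so -5·e^{−6z} takes every value in ℂ ∖ {0}. Adding -4 shifts the range to ℂ ∖ {-4}. Thus f omits exactly the value -4.

Omitted value: -4.


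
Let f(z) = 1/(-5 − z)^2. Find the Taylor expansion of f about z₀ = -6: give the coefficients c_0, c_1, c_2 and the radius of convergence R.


Let w = z − z₀, so z = z₀ + w.
Then -5 − z = -5 − (z₀ + w) = (-5 − z₀) − w = 1 − w.
f(z) = 1/(1 − w)^2 = (1/(1)^2) · (1 − w/(1))^{−2}.
By the binomial series (1−u)^{−2} = Σ_{n≥0} C(n+1, 1) u^n for |u|<1, with u = w/(1):
  c_n = C(n+1, 1) / (1)^(n+2).
  c_0 = 1/(1)^2 = 1.
  c_1 = 2/(1)^3 = 2.
  c_2 = 3/(1)^4 = 3.
The series is valid for |w/d| < 1, i.e. |z − z₀| < |d|.
Radius of convergence: R = |-5 − z₀| = |1| = 1 (distance from z₀ to the singularity z = -5).

c_0 = 1, c_1 = 2, c_2 = 3; R = 1.


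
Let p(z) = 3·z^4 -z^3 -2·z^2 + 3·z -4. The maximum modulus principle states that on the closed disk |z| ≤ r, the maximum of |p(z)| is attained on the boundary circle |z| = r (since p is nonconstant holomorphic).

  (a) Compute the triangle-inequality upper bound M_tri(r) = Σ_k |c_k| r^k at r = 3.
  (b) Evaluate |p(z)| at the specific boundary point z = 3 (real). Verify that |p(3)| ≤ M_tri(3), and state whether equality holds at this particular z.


Coefficients: c_0 = -4, c_1 = 3, c_2 = -2, c_3 = -1, c_4 = 3. Radius r = 3.
Part (a). Triangle bound: M_tri(r) = Σ_k |c_k| r^k
  = |-4|·3^0 + |3|·3^1 + |-2|·3^2 + |-1|·3^3 + |3|·3^4
  = 4 + 9 + 18 + 27 + 243 = 301.
This bounds M(r) := max_{|z|=r} |p(z)| from above; equality holds iff all terms c_k z^k can be made to align in phase at a single z on |z|=r.
Part (b). At z = 3 (real, on the circle |z| = r):
  p(3) = (-4)·3^0 + (3)·3^1 + (-2)·3^2 + (-1)·3^3 + (3)·3^4 = 203.
  |p(3)| = 203.
Check: |p(3)| = 203 ≤ 301 = M_tri(3). ✓ Equality does not hold at z = 3 (the coefficients have mixed signs, so the terms do not all align in phase there).

M_tri(3) = 301; |p(3)| = 203; equality at z=3: no.


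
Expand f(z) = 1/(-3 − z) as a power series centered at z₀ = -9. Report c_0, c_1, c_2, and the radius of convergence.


Let w = z − z₀, so z = z₀ + w.
Then -3 − z = -3 − (z₀ + w) = (-3 − z₀) − w = 6 − w.
f(z) = 1/(6 − w) = (1/(6)) · 1/(1 − w/(6)) = Σ_{n≥0} w^n / (6)^(n+1).
So c_n = 1/(6)^(n+1):
  c_0 = 1/(6)^1 = 1/6.
  c_1 = 1/(6)^2 = 1/36.
  c_2 = 1/(6)^3 = 1/216.
The series is valid for |w/d| < 1, i.e. |z − z₀| < |d|.
Radius of convergence: R = |-3 − z₀| = |6| = 6 (distance from z₀ to the singularity z = -3).

c_0 = 1/6, c_1 = 1/36, c_2 = 1/216; R = 6.


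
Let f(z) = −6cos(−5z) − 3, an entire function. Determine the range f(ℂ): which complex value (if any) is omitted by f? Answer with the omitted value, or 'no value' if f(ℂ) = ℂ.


Little Picard bounds the complement of f(ℂ) to at most one point.
cos is entire and surjective onto ℂ: for every w ∈ ℂ, cos(ζ) = w has a solution ζ ∈ ℂ (e.g., via the complex inverse arccos). With ζ = −5z this gives z = ζ/(-5). Then -6·cos(−5z) takes every value in -6·ℂ = ℂ, and adding -3 is a bijection of ℂ. So f is surjective and omits no value. (Note: only on the real line is cos bounded by [−1, 1].)

Omitted value: no value.


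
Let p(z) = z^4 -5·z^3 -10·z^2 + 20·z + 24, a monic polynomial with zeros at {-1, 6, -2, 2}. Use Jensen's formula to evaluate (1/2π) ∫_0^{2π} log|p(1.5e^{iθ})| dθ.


Zeros: -2, -1, 2, 6; r = 1.5.
Inside |z| < r: -1. Outside (|z| ≥ r): -2, 2, 6.
p(0) = 24, so log|p(0)| = log(24) = 3.1781.
Apply Jensen: I(r) = log|p(0)| + Σ_k log(r/|z_k|), summed over zeros inside |z| < r.
  log(r/|z_k|) for z_k = -1: log(1.5/1) = 0.4055
  Outside zeros (-2, 2, 6) contribute nothing to the Jensen sum.
Sum over inside zeros: 0.4055.
I(r) = log|p(0)| + (inside sum) = 3.1781 + 0.4055 = 3.5835.
Note: since some zeros are outside |z| ≤ r, the simplified n·log(r) form does NOT apply — only the inside zeros contribute.

I(r) ≈ 3.5835.


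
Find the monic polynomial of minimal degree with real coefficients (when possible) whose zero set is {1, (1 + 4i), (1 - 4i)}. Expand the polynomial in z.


The polynomial is p(z) = ∏_{α ∈ S} (z − α), where S = {1, (1 + 4i), (1 - 4i)}.
Expanding the product yields: p(z) = z^3 -3·z^2 + 19·z -17.
Note conjugate pairs combine to real quadratics: (z − (1+4i))(z − (1−4i)) = z² − 2z + 17.
The resulting polynomial has degree 3 and real coefficients as required.

p(z) = z^3 -3·z^2 + 19·z -17.


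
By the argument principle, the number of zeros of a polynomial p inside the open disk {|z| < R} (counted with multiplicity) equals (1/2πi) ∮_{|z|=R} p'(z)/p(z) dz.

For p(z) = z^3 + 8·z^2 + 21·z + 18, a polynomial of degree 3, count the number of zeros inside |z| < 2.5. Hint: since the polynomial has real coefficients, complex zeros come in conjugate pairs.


The zeros of p are: -2, -3, -3.
Their magnitudes are: 2, 3, 3.
Zeros with |z| < R = 2.5: -2.
Count = 1.
By the argument principle, (1/2πi) ∮_{|z|=R} p'(z)/p(z) dz equals exactly this count.

Number of zeros inside |z| < 2.5: 1.


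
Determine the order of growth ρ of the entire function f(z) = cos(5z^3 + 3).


Write cos(w) = (e^{iw} ± e^{−iw})/(2 or 2i), so |cos(w)| ≤ e^{|w|}. With w = 5z^3 + 3, |w| ≤ 5r^3 + 3 on |z|=r, giving M(r) ≤ e^{5r^3 + 3} and ρ ≤ 3. For the lower bound, choose z on |z|=r with 5z^3 purely imaginary of modulus 5r^3; then |cos(5z^3 + 3)| grows like e^{5r^3}/2, so ρ ≥ 3. Hence ρ = 3.
Therefore ρ = 3.

Order ρ = 3.


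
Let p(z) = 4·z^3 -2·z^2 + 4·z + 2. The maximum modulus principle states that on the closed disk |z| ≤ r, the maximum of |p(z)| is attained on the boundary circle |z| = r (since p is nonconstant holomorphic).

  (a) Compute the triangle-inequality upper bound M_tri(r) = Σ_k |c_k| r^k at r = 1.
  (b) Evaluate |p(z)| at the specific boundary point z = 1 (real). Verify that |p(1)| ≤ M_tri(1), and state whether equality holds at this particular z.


Coefficients: c_0 = 2, c_1 = 4, c_2 = -2, c_3 = 4. Radius r = 1.
Part (a). Triangle bound: M_tri(r) = Σ_k |c_k| r^k
  = |2|·1^0 + |4|·1^1 + |-2|·1^2 + |4|·1^3
  = 2 + 4 + 2 + 4 = 12.
This bounds M(r) := max_{|z|=r} |p(z)| from above; equality holds iff all terms c_k z^k can be made to align in phase at a single z on |z|=r.
Part (b). At z = 1 (real, on the circle |z| = r):
  p(1) = (2)·1^0 + (4)·1^1 + (-2)·1^2 + (4)·1^3 = 8.
  |p(1)| = 8.
Check: |p(1)| = 8 ≤ 12 = M_tri(1). ✓ Equality does not hold at z = 1 (the coefficients have mixed signs, so the terms do not all align in phase there).

M_tri(1) = 12; |p(1)| = 8; equality at z=1: no.


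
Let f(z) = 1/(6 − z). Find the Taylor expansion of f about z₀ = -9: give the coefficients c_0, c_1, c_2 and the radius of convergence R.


Let w = z − z₀, so z = z₀ + w.
Then 6 − z = 6 − (z₀ + w) = (6 − z₀) − w = 15 − w.
f(z) = 1/(15 − w) = (1/(15)) · 1/(1 − w/(15)) = Σ_{n≥0} w^n / (15)^(n+1).
So c_n = 1/(15)^(n+1):
  c_0 = 1/(15)^1 = 1/15.
  c_1 = 1/(15)^2 = 1/225.
  c_2 = 1/(15)^3 = 1/3375.
The series is valid for |w/d| < 1, i.e. |z − z₀| < |d|.
Radius of convergence: R = |6 − z₀| = |15| = 15 (distance from z₀ to the singularity z = 6).

c_0 = 1/15, c_1 = 1/225, c_2 = 1/3375; R = 15.
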